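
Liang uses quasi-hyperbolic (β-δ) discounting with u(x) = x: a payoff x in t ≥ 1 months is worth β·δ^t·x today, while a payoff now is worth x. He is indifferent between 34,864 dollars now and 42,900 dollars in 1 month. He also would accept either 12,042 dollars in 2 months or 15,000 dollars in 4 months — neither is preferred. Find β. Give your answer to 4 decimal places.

Both payoffs in the second observation are in the future, so β drops out: δ^2·12042 = δ^4·15000 ⇒ δ^2 = 12042/15000 = 0.80280, so δ = 0.89599.
Now use the now-vs-future pair: 34864 = β·δ·42900 gives β = 34864/(0.89599·42900) ≈ 0.9070.

β ≈ 0.9070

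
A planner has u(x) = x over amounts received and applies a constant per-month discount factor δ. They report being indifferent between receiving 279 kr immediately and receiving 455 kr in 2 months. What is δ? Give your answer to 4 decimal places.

The payoff in 2 months is discounted by δ^2, so u(279) = δ^2·u(455) and δ^2 = u(279)/u(455).
With u(x) = x: δ^2 = 279/455 = 0.61319.
So δ = 0.61319^(1/2) ≈ 0.7831.

δ ≈ 0.7831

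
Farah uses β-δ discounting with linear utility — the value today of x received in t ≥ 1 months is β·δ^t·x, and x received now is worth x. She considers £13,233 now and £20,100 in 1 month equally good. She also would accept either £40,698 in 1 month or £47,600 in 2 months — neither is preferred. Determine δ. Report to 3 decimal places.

δ ≈ 0.855

From the later pair, β·δ^1·40698 = β·δ^2·47600; dividing through, δ = 40698/47600 = 0.85500.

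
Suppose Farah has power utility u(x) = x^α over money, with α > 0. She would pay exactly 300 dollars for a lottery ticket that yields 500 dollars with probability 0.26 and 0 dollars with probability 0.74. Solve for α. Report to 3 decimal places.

α ≈ 2.637

EU(lottery) = 0.26·500^α + 0.74·0 = 0.26·500^α.
Setting u(300) equal to that: 300^α = 0.26·500^α ⇒ (300/500)^α = 0.26.
Take logs: α = ln 0.26 / ln(300/500) ≈ 2.63705.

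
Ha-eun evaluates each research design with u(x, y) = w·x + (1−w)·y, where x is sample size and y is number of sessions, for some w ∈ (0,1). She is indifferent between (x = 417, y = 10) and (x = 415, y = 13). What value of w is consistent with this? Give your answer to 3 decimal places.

Equating utilities: w·417 + (1−w)·10 = w·415 + (1−w)·13.
w·(417−415) = (1−w)·(13−10), i.e. w·2 = (1−w)·3.
The marginal rate of substitution is 3/2, so w = 3/(2+3) = 0.600.

w = 0.600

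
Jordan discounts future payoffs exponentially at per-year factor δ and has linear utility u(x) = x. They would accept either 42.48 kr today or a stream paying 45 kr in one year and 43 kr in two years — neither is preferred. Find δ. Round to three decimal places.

The stream is worth 45δ + 43δ² today, so 45δ + 43δ² = 42.48.
Rearranged: 43δ² + 45δ − 42.48 = 0.
By the quadratic formula (taking the positive root), δ = (−45 + √9331.56) / 86 ≈ 0.600.

δ ≈ 0.600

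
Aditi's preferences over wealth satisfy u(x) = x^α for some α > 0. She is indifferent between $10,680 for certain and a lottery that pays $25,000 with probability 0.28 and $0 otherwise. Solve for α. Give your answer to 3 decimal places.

α ≈ 1.497

Since u(0) = 0, the lottery's EU is 0.28·25000^α.
Indifference: 10680^α = 0.28·25000^α, so (10680/25000)^α = 0.28.
α = ln(0.28) / ln(10680/25000) = -1.272966/-0.850503 ≈ 1.497.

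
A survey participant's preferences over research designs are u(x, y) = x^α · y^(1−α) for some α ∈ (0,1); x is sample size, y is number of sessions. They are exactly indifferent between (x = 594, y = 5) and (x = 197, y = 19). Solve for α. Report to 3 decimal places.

α ≈ 0.547

Set the two utilities equal: 594^α·5^(1−α) = 197^α·19^(1−α).
(594/197)^α = (19/5)^(1−α); take logs: α·ln(594/197) = (1−α)·ln(19/5), i.e. α·1.103676 = (1−α)·1.335001.
Thus α·(2.438677) = 1.335001, so α = 1.335001/2.438677 ≈ 0.547.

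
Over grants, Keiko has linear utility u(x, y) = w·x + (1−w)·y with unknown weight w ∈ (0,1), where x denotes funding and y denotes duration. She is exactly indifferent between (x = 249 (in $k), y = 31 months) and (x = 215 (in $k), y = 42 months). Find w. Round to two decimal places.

w = 0.24

Indifference: w·249 + (1−w)·31 = w·215 + (1−w)·42.
w·(249−215) = (1−w)·(42−31), i.e. w·34 = (1−w)·11.
Hence w = 11/(34+11) = 11/45 = 0.24.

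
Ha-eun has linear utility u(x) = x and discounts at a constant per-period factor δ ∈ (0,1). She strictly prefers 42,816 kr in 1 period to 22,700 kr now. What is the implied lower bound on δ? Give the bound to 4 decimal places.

δ > 0.5302

Comparing present values: 22700 < δ·42816.
So δ > 22700/42816 = 0.53018.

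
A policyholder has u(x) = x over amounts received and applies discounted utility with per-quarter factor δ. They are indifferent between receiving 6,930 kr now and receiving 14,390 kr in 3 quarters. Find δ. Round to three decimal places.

δ ≈ 0.784

Indifference means u(6930) = δ^3 · u(14390), so δ^3 = u(6930)/u(14390).
With u(x) = x: δ^3 = 6930/14390 = 0.48158.
Hence δ = (0.48158)^(1/3) = 0.78383.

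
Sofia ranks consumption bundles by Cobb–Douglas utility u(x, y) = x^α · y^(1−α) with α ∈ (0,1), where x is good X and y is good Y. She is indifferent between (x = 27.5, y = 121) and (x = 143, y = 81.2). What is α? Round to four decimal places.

Set the two utilities equal: 27.5^α·121^(1−α) = 143^α·81.2^(1−α).
(27.5/143)^α = (81.2/121)^(1−α); take logs: α·ln(27.5/143) = (1−α)·ln(81.2/121), i.e. α·-1.6486586 = (1−α)·-0.3988753.
Thus α·(-2.0475339) = -0.3988753, so α = -0.3988753/-2.0475339 ≈ 0.1948.

α ≈ 0.1948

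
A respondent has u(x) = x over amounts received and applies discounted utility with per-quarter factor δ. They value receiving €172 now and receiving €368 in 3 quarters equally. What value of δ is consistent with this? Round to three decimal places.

δ ≈ 0.776

The payoff in 3 quarters is discounted by δ^3, so u(172) = δ^3·u(368) and δ^3 = u(172)/u(368).
With u(x) = x: δ^3 = 172/368 = 0.46739.
Hence δ = (0.46739)^(1/3) = 0.77606.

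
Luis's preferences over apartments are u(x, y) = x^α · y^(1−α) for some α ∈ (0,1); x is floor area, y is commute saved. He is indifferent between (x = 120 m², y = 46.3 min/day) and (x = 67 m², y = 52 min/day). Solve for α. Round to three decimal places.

α ≈ 0.166

Indifference: 120^α · 46.3^(1−α) = 67^α · 52^(1−α).
Rearrange to (120/67)^α = (52/46.3)^(1−α) and take logs: α·0.582799 = (1−α)·0.116102.
So α/(1−α) = (0.116102)/(0.582799) = 0.199214, and α = 0.199214/1.199214 ≈ 0.166.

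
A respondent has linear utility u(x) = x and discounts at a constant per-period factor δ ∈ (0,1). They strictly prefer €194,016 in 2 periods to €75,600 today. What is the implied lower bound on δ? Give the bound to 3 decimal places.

δ > 0.624

Comparing present values: 75600 < δ^2·194016.
Hence δ^2 > 75600/194016 = 0.38966, and x ↦ x^(1/2) is increasing on (0,∞).
δ > 0.38966^(1/2) = 0.624.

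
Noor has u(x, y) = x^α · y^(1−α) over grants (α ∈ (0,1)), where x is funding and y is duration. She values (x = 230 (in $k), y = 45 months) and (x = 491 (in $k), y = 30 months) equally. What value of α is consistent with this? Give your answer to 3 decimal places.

α ≈ 0.348

Set the two utilities equal: 230^α·45^(1−α) = 491^α·30^(1−α).
Taking logs: α·ln 230 + (1−α)·ln 45 = α·ln 491 + (1−α)·ln 30, i.e. α·-0.758365 = (1−α)·-0.405465.
Thus α·(-1.163830) = -0.405465, so α = -0.405465/-1.163830 ≈ 0.348.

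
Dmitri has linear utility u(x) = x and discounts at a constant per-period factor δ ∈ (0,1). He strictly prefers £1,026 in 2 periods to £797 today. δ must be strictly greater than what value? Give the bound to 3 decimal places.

δ > 0.881

Under u(x) = x this choice says 797 < δ^2·1026.
Dividing by 1026: δ^2 > 0.77680. Both sides are positive, so the square root keeps the direction.
δ > (797/1026)^(1/2) ≈ 0.881.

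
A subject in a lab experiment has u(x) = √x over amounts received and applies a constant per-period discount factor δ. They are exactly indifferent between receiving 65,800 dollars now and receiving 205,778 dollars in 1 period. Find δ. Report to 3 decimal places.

Indifference means u(65800) = δ · u(205778), so δ = u(65800)/u(205778).
Since u(x) = √x, δ = √(65800/205778) = 0.56548.

δ ≈ 0.565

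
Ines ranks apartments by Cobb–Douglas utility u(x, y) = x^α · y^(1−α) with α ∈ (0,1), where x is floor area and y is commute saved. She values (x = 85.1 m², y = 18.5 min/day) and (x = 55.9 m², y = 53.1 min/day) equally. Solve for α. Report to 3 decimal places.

α ≈ 0.715

Set the two utilities equal: 85.1^α·18.5^(1−α) = 55.9^α·53.1^(1−α).
Taking logs: α·ln 85.1 + (1−α)·ln 18.5 = α·ln 55.9 + (1−α)·ln 53.1, i.e. α·0.420263 = (1−α)·1.054406.
So α/(1−α) = (1.054406)/(0.420263) = 2.508919, and α = 2.508919/3.508919 ≈ 0.715.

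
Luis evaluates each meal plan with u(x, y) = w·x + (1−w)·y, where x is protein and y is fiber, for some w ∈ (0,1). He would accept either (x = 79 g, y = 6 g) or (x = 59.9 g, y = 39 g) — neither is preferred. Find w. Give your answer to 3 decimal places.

w = 0.633

Indifference: w·79 + (1−w)·6 = w·59.9 + (1−w)·39.
Rearranging, 19.1·w − 33·(1−w) = 0.
So w/(1−w) = 33/19.1 = 1.7277, giving w = 33/(19.1+33) = 0.633.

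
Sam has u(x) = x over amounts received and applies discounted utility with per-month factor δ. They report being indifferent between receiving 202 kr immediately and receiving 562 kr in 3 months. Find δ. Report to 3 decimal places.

The payoff in 3 months is discounted by δ^3, so u(202) = δ^3·u(562) and δ^3 = u(202)/u(562).
With u(x) = x: δ^3 = 202/562 = 0.35943.
Taking the cube root: δ = 0.35943^(1/3) ≈ 0.711.

δ ≈ 0.711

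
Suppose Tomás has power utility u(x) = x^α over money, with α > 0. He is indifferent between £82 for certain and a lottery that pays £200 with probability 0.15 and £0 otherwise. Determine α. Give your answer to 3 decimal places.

α ≈ 2.128

EU(lottery) = 0.15·200^α + 0.85·0 = 0.15·200^α.
Equating: 82^α = 0.15·200^α, i.e. 0.4100^α = 0.15.
Taking logs: α·ln(82/200) = ln(0.15), so α = -1.897120 / -0.891598 ≈ 2.128.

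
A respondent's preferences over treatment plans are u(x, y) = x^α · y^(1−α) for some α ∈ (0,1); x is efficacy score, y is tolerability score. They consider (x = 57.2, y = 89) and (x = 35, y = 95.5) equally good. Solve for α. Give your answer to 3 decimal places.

α ≈ 0.125

Indifference: 57.2^α · 89^(1−α) = 35^α · 95.5^(1−α).
Taking logs: α·ln 57.2 + (1−α)·ln 89 = α·ln 35 + (1−α)·ln 95.5, i.e. α·0.491206 = (1−α)·0.070490.
With A = 0.491206 and B = 0.070490: α·A = (1−α)·B, so α = B/(A+B) = 0.070490/0.561696 ≈ 0.125.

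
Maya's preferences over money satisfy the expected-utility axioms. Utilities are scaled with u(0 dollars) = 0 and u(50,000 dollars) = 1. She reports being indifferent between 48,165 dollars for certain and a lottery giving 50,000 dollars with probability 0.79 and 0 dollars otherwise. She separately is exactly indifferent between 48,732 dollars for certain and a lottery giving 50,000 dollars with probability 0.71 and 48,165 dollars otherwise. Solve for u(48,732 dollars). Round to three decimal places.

First, u(48,165 dollars) = 0.79·u(50,000 dollars) + 0.21·u(0 dollars) = 0.79.
The second indifference gives u(48,732 dollars) = 0.71·u(50,000 dollars) + 0.29·u(48,165 dollars) = 0.71·1.00 + 0.29·0.79 = 0.9391.

0.939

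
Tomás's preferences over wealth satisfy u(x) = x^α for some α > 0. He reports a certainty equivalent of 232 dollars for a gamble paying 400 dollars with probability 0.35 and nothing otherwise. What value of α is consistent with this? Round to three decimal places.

Since u(0) = 0, the lottery's EU is 0.35·400^α.
Indifference: 232^α = 0.35·400^α, so (232/400)^α = 0.35.
α = ln(0.35) / ln(232/400) = -1.049822/-0.544727 ≈ 1.927.

α ≈ 1.927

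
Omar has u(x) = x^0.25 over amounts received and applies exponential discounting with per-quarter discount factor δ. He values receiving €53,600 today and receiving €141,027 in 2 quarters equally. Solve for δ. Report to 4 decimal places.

Equating discounted utilities: u(53600) = δ^2·u(141027) ⇒ δ^2 = u(53600)/u(141027).
Since u(x) = x^0.25, δ^2 = (53600/141027)^0.25 = 0.38007^0.25 = 0.78517.
Taking the square root: δ = 0.78517^(1/2) ≈ 0.8861.

δ ≈ 0.8861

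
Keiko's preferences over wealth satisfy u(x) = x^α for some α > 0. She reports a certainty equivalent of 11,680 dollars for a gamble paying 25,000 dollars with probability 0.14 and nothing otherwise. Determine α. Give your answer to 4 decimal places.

The lottery's expected utility is 0.14·u(25000) + 0.86·u(0) = 0.14·25000^α (since u(0) = 0 for α > 0).
Equating: 11680^α = 0.14·25000^α, i.e. 0.4672^α = 0.14.
α = ln(0.14) / ln(11680/25000) = -1.9661129/-0.7609978 ≈ 2.5836.

α ≈ 2.5836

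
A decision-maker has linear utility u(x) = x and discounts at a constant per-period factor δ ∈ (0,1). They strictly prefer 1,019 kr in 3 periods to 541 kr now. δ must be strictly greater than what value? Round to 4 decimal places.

The preference means 541 < δ^3·1019.
Hence δ^3 > 541/1019 = 0.53091, and x ↦ x^(1/3) is increasing on (0,∞).
δ > (541/1019)^(1/3) ≈ 0.8097.

δ > 0.8097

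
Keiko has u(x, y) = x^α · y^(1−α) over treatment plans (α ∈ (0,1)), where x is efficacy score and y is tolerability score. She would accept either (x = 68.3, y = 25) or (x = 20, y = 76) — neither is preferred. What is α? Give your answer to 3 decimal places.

α ≈ 0.475

Indifference: 68.3^α · 25^(1−α) = 20^α · 76^(1−α).
Taking logs: α·ln 68.3 + (1−α)·ln 25 = α·ln 20 + (1−α)·ln 76, i.e. α·1.228177 = (1−α)·1.111858.
With A = 1.228177 and B = 1.111858: α·A = (1−α)·B, so α = B/(A+B) = 1.111858/2.340035 ≈ 0.475.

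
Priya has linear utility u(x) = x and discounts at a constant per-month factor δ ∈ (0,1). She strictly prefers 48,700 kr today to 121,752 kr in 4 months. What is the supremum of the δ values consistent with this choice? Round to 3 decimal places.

The preference means 48700 > δ^4·121752.
So δ^4 < 48700/121752 = 0.39999; taking the 4th root of both positive sides preserves the inequality.
δ < (48700/121752)^(1/4) ≈ 0.795.

δ < 0.795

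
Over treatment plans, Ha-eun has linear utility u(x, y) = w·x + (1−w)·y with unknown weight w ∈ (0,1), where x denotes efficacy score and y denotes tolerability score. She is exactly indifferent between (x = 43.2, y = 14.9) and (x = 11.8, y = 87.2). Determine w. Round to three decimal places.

w = 0.697

Indifference: w·43.2 + (1−w)·14.9 = w·11.8 + (1−w)·87.2.
Rearranging, 31.4·w − 72.3·(1−w) = 0.
The marginal rate of substitution is 72.3/31.4, so w = 72.3/(31.4+72.3) = 0.697.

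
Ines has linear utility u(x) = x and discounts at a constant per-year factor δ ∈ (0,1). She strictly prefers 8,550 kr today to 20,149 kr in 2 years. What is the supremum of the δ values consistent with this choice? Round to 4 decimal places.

Comparing present values: 8550 > δ^2·20149.
So δ^2 < 8550/20149 = 0.42434; taking the square root of both positive sides preserves the inequality.
δ < (8550/20149)^(1/2) ≈ 0.6514.

δ < 0.6514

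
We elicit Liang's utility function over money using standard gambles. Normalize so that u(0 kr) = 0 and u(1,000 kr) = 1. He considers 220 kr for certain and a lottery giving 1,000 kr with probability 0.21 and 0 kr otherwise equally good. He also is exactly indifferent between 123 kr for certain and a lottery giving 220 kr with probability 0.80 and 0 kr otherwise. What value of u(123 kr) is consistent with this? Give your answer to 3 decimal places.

From the first indifference, u(220 kr) = 0.21·u(1,000 kr) + 0.79·u(0 kr) = 0.21·1 + 0.79·0 = 0.21.
Chaining: u(123 kr) = 0.80·0.21 + 0.20·0.00 = 0.1680.

0.168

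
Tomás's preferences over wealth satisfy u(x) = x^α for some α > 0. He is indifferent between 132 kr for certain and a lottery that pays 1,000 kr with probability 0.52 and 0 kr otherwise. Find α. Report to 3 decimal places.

EU(lottery) = 0.52·1000^α + 0.48·0 = 0.52·1000^α.
Indifference: 132^α = 0.52·1000^α, so (132/1000)^α = 0.52.
Taking logs: α·ln(132/1000) = ln(0.52), so α = -0.653926 / -2.024953 ≈ 0.323.

α ≈ 0.323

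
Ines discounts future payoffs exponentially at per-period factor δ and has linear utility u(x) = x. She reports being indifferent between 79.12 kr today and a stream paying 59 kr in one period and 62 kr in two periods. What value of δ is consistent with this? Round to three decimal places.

Equating present values: 79.12 = 59δ + 62δ².
That is, 62δ² + 59δ − 79.12 = 0, a quadratic in δ.
δ = (−59 + √(59² + 4·62·79.12)) / (2·62) = (−59 + √23102.76) / 124 ≈ 0.750.

δ ≈ 0.750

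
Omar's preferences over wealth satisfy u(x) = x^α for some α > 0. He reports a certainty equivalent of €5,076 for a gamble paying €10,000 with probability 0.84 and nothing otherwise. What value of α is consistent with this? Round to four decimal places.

α ≈ 0.2571

Since u(0) = 0, the lottery's EU is 0.84·10000^α.
Equating: 5076^α = 0.84·10000^α, i.e. 0.5076^α = 0.84.
Taking logs: α·ln(5076/10000) = ln(0.84), so α = -0.1743534 / -0.6780615 ≈ 0.2571.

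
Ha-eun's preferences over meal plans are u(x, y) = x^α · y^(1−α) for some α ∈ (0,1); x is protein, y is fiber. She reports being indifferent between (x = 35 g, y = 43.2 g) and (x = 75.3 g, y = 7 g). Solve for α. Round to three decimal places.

α ≈ 0.704

Indifference: 35^α · 43.2^(1−α) = 75.3^α · 7^(1−α).
(35/75.3)^α = (7/43.2)^(1−α); take logs: α·ln(35/75.3) = (1−α)·ln(7/43.2), i.e. α·-0.766132 = (1−α)·-1.819930.
So α/(1−α) = (-1.819930)/(-0.766132) = 2.375478, and α = 2.375478/3.375478 ≈ 0.704.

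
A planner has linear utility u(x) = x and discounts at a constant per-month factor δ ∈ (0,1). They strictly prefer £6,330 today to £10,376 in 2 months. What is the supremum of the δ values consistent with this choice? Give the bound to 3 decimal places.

The preference means 6330 > δ^2·10376.
So δ^2 < 6330/10376 = 0.61006; taking the square root of both positive sides preserves the inequality.
δ < (6330/10376)^(1/2) ≈ 0.781.

δ < 0.781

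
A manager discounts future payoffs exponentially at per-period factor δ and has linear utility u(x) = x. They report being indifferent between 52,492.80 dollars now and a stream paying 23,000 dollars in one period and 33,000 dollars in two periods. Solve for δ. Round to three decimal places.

δ ≈ 0.960

Equating present values: 52492.80 = 23000δ + 33000δ².
That is, 33000δ² + 23000δ − 52492.80 = 0, a quadratic in δ.
By the quadratic formula (taking the positive root), δ = (−23000 + √7458049600.00) / 66000 ≈ 0.960.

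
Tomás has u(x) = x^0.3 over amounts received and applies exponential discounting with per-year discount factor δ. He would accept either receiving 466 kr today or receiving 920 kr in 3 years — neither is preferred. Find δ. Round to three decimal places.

δ ≈ 0.934

Equating discounted utilities: u(466) = δ^3·u(920) ⇒ δ^3 = u(466)/u(920).
With u(x) = x^0.3: δ^3 = 466^0.3/920^0.3 = (466/920)^0.3 = 0.81542.
Taking the cube root: δ = 0.81542^(1/3) ≈ 0.934.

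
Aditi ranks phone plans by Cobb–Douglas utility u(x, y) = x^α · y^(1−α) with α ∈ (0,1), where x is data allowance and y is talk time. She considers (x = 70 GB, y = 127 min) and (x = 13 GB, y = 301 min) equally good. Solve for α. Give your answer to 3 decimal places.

α ≈ 0.339

The Cobb–Douglas utilities coincide, so 70^α·127^(1−α) = 13^α·301^(1−α).
(70/13)^α = (301/127)^(1−α); take logs: α·ln(70/13) = (1−α)·ln(301/127), i.e. α·1.683546 = (1−α)·0.862923.
So α/(1−α) = (0.862923)/(1.683546) = 0.512563, and α = 0.512563/1.512563 ≈ 0.339.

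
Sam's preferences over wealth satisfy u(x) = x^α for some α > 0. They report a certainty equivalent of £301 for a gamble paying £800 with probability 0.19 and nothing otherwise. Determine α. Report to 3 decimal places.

EU(lottery) = 0.19·800^α + 0.81·0 = 0.19·800^α.
Setting u(301) equal to that: 301^α = 0.19·800^α ⇒ (301/800)^α = 0.19.
Take logs: α = ln 0.19 / ln(301/800) ≈ 1.69896.

α ≈ 1.699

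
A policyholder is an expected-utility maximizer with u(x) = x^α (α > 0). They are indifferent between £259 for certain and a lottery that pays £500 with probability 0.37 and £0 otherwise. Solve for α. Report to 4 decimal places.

EU(lottery) = 0.37·500^α + 0.63·0 = 0.37·500^α.
Setting u(259) equal to that: 259^α = 0.37·500^α ⇒ (259/500)^α = 0.37.
Taking logs: α·ln(259/500) = ln(0.37), so α = -0.9942523 / -0.6577800 ≈ 1.5115.

α ≈ 1.5115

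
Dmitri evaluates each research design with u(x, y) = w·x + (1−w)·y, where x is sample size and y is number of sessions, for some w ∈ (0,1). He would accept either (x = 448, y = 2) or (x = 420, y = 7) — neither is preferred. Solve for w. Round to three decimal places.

u(448,2) = u(420,7) means w·448 + (1−w)·2 = w·420 + (1−w)·7.
Collecting terms: w·28 = (1−w)·5.
The marginal rate of substitution is 5/28, so w = 5/(28+5) = 0.152.

w = 0.152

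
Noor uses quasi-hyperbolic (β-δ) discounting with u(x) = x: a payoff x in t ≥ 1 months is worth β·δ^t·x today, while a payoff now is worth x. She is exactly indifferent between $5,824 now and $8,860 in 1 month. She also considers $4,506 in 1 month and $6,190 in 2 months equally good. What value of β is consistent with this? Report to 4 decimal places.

β ≈ 0.9030

Both payoffs in the second observation are in the future, so β drops out: δ^1·4506 = δ^2·6190 ⇒ δ = 4506/6190 = 0.72795.
Substituting δ into 5824 = β·δ·8860: β = 5824/(6449.622) ≈ 0.9030.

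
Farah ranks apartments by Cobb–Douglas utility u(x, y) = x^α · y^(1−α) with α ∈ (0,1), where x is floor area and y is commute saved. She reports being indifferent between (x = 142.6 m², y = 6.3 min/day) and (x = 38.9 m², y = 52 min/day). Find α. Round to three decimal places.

α ≈ 0.619

The Cobb–Douglas utilities coincide, so 142.6^α·6.3^(1−α) = 38.9^α·52^(1−α).
(142.6/38.9)^α = (52/6.3)^(1−α); take logs: α·ln(142.6/38.9) = (1−α)·ln(52/6.3), i.e. α·1.299049 = (1−α)·2.110694.
Thus α·(3.409743) = 2.110694, so α = 2.110694/3.409743 ≈ 0.619.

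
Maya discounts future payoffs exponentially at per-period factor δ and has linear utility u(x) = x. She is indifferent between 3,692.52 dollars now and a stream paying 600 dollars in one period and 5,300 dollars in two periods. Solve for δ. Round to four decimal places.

δ ≈ 0.7800

The stream is worth 600δ + 5300δ² today, so 600δ + 5300δ² = 3692.52.
So 5300δ² + 600δ − 3692.52 = 0.
The positive root is δ = [−600 + √(600² + 4·5300·3692.52)] / (2·5300) = (−600 + 8868.000)/10600 ≈ 0.7800.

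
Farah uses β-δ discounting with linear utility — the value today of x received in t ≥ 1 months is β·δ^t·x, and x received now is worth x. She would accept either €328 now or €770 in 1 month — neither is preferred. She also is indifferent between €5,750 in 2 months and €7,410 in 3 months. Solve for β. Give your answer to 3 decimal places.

β ≈ 0.549

From the later pair, β·δ^2·5750 = β·δ^3·7410; dividing through, δ = 5750/7410 = 0.77598.
The first indifference: 328 = β·δ·770, so β = 328/(δ·770) = 328/(0.77598·770) ≈ 0.549.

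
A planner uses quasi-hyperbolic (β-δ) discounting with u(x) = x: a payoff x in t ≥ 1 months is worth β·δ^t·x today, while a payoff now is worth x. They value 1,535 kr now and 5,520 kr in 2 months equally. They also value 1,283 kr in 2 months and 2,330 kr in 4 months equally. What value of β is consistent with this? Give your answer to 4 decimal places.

β ≈ 0.5050

Both payoffs in the second observation are in the future, so β drops out: δ^2·1283 = δ^4·2330 ⇒ δ^2 = 1283/2330 = 0.55064, so δ = 0.74205.
The first indifference: 1535 = β·δ^2·5520, so β = 1535/(δ^2·5520) = 1535/(0.55064·5520) ≈ 0.5050.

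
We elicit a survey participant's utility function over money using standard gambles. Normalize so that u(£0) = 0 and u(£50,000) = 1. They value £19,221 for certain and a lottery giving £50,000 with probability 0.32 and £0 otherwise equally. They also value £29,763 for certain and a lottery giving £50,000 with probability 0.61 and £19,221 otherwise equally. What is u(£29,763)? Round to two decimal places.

0.73

The first gamble pins u(£19,221): it must equal 0.32·1 + 0.68·0 = 0.32.
Chaining: u(£29,763) = 0.61·1.00 + 0.39·0.32 = 0.7348.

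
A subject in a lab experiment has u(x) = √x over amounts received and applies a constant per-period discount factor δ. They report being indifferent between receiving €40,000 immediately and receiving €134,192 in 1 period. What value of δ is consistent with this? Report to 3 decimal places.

δ ≈ 0.546

The payoff in 1 period is discounted by δ, so u(40000) = δ·u(134192) and δ = u(40000)/u(134192).
Since u(x) = √x, δ = √(40000/134192) = 0.54597.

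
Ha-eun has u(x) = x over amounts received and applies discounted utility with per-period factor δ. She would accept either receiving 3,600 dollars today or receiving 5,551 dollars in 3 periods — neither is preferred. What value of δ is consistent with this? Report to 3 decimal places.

δ ≈ 0.866

Indifference means u(3600) = δ^3 · u(5551), so δ^3 = u(3600)/u(5551).
With u(x) = x: δ^3 = 3600/5551 = 0.64853.
Hence δ = (0.64853)^(1/3) = 0.86559.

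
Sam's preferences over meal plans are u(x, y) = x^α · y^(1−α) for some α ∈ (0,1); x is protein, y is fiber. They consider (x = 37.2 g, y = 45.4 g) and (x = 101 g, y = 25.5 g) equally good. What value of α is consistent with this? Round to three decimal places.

Set the two utilities equal: 37.2^α·45.4^(1−α) = 101^α·25.5^(1−α).
(37.2/101)^α = (25.5/45.4)^(1−α); take logs: α·ln(37.2/101) = (1−α)·ln(25.5/45.4), i.e. α·-0.998812 = (1−α)·-0.576834.
So α/(1−α) = (-0.576834)/(-0.998812) = 0.577520, and α = 0.577520/1.577520 ≈ 0.366.

α ≈ 0.366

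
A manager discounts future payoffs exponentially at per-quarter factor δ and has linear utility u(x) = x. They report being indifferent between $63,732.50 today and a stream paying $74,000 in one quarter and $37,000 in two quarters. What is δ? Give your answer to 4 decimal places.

Present value of the stream is 74000·δ + 37000·δ². Indifference gives 74000δ + 37000δ² = 63732.50.
That is, 37000δ² + 74000δ − 63732.50 = 0, a quadratic in δ.
The positive root is δ = [−74000 + √(74000² + 4·37000·63732.50)] / (2·37000) = (−74000 + 122100.000)/74000 ≈ 0.6500.

δ ≈ 0.6500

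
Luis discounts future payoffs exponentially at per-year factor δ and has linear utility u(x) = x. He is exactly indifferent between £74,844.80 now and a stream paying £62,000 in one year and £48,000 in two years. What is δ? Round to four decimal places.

δ ≈ 0.7600

Equating present values: 74844.80 = 62000δ + 48000δ².
Rearranged: 48000δ² + 62000δ − 74844.80 = 0.
By the quadratic formula (taking the positive root), δ = (−62000 + √18214201600.00) / 96000 ≈ 0.7600.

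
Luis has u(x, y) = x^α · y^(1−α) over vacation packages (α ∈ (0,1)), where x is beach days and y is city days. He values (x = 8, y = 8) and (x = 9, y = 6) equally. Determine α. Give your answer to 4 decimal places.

The Cobb–Douglas utilities coincide, so 8^α·8^(1−α) = 9^α·6^(1−α).
Taking logs: α·ln 8 + (1−α)·ln 8 = α·ln 9 + (1−α)·ln 6, i.e. α·-0.1177830 = (1−α)·-0.2876821.
With A = -0.1177830 and B = -0.2876821: α·A = (1−α)·B, so α = B/(A+B) = -0.2876821/-0.4054651 ≈ 0.7095.

α ≈ 0.7095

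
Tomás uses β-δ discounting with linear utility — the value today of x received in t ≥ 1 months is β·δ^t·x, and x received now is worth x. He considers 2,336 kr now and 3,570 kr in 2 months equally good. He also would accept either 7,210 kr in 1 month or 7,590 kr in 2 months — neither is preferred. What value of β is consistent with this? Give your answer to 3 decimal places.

β ≈ 0.725

The second indifference involves only future payoffs, so β cancels: β·δ^1·7210 = β·δ^2·7590, giving δ = 7210/7590 = 0.94993.
Now use the now-vs-future pair: 2336 = β·δ^2·3570 gives β = 2336/(0.90237·3570) ≈ 0.725.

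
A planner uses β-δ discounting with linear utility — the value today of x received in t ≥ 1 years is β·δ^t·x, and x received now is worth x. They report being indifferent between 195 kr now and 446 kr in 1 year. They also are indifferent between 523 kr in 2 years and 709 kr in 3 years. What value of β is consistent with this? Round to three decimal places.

From the later pair, β·δ^2·523 = β·δ^3·709; dividing through, δ = 523/709 = 0.73766.
Now use the now-vs-future pair: 195 = β·δ·446 gives β = 195/(0.73766·446) ≈ 0.593.

β ≈ 0.593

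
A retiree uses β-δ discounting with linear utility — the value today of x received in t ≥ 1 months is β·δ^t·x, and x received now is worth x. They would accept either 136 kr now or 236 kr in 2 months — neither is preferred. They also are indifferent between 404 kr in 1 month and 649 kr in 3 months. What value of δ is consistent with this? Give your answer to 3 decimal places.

δ ≈ 0.789

Both payoffs in the second observation are in the future, so β drops out: δ^1·404 = δ^3·649 ⇒ δ^2 = 404/649 = 0.62250, so δ = 0.78898.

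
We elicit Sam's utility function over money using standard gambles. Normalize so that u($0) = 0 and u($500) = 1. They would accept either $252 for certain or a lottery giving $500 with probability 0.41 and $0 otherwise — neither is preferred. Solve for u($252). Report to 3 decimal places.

u($252) equals the lottery's expected utility: 0.41·1 + 0.59·0 = 0.41.

0.410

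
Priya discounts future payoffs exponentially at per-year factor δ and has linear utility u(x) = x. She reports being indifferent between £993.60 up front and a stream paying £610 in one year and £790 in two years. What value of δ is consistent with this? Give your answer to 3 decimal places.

δ ≈ 0.800

The stream is worth 610δ + 790δ² today, so 610δ + 790δ² = 993.60.
That is, 790δ² + 610δ − 993.60 = 0, a quadratic in δ.
δ = (−610 + √(610² + 4·790·993.60)) / (2·790) = (−610 + √3511876.00) / 1580 ≈ 0.800.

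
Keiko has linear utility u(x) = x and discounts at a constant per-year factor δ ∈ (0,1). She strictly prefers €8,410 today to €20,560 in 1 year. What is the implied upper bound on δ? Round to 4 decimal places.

δ < 0.4090

The preference means 8410 > δ·20560.
Dividing through by 20560 gives δ < 0.40905.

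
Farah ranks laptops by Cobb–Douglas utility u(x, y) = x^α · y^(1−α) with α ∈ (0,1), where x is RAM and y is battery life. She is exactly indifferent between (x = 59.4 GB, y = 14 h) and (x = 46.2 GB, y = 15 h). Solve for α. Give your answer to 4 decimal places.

α ≈ 0.2154

The Cobb–Douglas utilities coincide, so 59.4^α·14^(1−α) = 46.2^α·15^(1−α).
Taking logs: α·ln 59.4 + (1−α)·ln 14 = α·ln 46.2 + (1−α)·ln 15, i.e. α·0.2513144 = (1−α)·0.0689929.
So α/(1−α) = (0.0689929)/(0.2513144) = 0.2745282, and α = 0.2745282/1.2745282 ≈ 0.2154.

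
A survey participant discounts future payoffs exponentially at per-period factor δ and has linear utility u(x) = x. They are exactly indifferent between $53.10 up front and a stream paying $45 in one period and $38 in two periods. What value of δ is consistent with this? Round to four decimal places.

Equating present values: 53.10 = 45δ + 38δ².
So 38δ² + 45δ − 53.10 = 0.
By the quadratic formula (taking the positive root), δ = (−45 + √10096.20) / 76 ≈ 0.7300.

δ ≈ 0.7300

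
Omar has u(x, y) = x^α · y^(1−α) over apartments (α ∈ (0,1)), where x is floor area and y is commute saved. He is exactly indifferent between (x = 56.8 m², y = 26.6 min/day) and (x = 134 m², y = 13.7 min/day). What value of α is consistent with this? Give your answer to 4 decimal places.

α ≈ 0.4360

The Cobb–Douglas utilities coincide, so 56.8^α·26.6^(1−α) = 134^α·13.7^(1−α).
(56.8/134)^α = (13.7/26.6)^(1−α); take logs: α·ln(56.8/134) = (1−α)·ln(13.7/26.6), i.e. α·-0.8583035 = (1−α)·-0.6635154.
With A = -0.8583035 and B = -0.6635154: α·A = (1−α)·B, so α = B/(A+B) = -0.6635154/-1.5218189 ≈ 0.4360.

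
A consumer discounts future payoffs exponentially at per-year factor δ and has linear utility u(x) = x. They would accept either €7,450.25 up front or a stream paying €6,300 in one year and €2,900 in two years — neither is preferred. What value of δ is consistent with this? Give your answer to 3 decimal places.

δ ≈ 0.850

Equating present values: 7450.25 = 6300δ + 2900δ².
Rearranged: 2900δ² + 6300δ − 7450.25 = 0.
By the quadratic formula (taking the positive root), δ = (−6300 + √126112900.00) / 5800 ≈ 0.850.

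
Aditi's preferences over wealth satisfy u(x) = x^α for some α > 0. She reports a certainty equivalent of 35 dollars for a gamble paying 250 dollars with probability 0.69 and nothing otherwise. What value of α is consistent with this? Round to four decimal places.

α ≈ 0.1887

Since u(0) = 0, the lottery's EU is 0.69·250^α.
Indifference: 35^α = 0.69·250^α, so (35/250)^α = 0.69.
Taking logs: α·ln(35/250) = ln(0.69), so α = -0.3710637 / -1.9661129 ≈ 0.1887.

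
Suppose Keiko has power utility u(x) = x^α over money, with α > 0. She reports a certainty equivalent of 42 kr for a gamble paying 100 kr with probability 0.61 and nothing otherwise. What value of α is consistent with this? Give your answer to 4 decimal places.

α ≈ 0.5698

Since u(0) = 0, the lottery's EU is 0.61·100^α.
Indifference: 42^α = 0.61·100^α, so (42/100)^α = 0.61.
Taking logs: α·ln(42/100) = ln(0.61), so α = -0.4942963 / -0.8675006 ≈ 0.5698.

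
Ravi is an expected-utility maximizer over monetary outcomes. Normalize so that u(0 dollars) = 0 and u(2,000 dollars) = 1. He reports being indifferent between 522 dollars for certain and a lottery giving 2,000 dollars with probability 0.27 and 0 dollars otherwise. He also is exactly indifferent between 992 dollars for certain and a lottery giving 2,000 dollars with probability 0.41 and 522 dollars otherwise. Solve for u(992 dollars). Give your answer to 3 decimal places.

The first gamble pins u(522 dollars): it must equal 0.27·1 + 0.73·0 = 0.27.
Then u(992 dollars) = 0.41·u(2,000 dollars) + 0.59·u(522 dollars) = 0.41·1.00 + 0.59·0.27 = 0.5693.

0.569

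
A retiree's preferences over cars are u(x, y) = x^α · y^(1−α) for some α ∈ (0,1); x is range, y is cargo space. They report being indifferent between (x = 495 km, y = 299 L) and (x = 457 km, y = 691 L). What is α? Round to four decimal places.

α ≈ 0.9130

Indifference: 495^α · 299^(1−α) = 457^α · 691^(1−α).
Rearrange to (495/457)^α = (691/299)^(1−α) and take logs: α·0.0798744 = (1−α)·0.8376963.
So α/(1−α) = (0.8376963)/(0.0798744) = 10.4876694, and α = 10.4876694/11.4876694 ≈ 0.9130.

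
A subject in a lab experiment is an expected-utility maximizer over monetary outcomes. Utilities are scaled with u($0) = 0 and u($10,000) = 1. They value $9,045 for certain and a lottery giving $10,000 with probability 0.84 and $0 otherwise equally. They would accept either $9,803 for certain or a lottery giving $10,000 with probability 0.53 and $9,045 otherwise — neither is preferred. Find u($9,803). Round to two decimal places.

0.92

The first gamble pins u($9,045): it must equal 0.84·1 + 0.16·0 = 0.84.
Chaining: u($9,803) = 0.53·1.00 + 0.47·0.84 = 0.9248.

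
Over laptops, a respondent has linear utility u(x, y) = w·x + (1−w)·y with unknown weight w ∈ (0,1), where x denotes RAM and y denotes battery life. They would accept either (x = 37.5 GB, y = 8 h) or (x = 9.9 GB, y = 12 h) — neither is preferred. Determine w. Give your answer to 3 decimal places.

w = 0.127

u(37.5,8) = u(9.9,12) means w·37.5 + (1−w)·8 = w·9.9 + (1−w)·12.
Rearranging, 27.6·w − 4·(1−w) = 0.
Hence w = 4/(27.6+4) = 4/31.6 = 0.127.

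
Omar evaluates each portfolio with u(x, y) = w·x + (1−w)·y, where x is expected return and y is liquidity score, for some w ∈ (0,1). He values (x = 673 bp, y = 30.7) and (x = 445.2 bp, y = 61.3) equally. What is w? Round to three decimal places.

w = 0.118

u(673,30.7) = u(445.2,61.3) means w·673 + (1−w)·30.7 = w·445.2 + (1−w)·61.3.
w·(673−445.2) = (1−w)·(61.3−30.7), i.e. w·227.8 = (1−w)·30.6.
Hence w = 30.6/(227.8+30.6) = 30.6/258.4 = 0.118.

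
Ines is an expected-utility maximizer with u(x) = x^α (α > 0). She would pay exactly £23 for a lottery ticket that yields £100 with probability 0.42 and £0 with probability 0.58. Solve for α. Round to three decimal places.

α ≈ 0.590

EU(lottery) = 0.42·100^α + 0.58·0 = 0.42·100^α.
Indifference: 23^α = 0.42·100^α, so (23/100)^α = 0.42.
Take logs: α = ln 0.42 / ln(23/100) ≈ 0.59027.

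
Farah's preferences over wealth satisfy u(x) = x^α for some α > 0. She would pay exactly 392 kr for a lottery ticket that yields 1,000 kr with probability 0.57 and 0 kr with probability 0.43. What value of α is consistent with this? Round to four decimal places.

Since u(0) = 0, the lottery's EU is 0.57·1000^α.
Equating: 392^α = 0.57·1000^α, i.e. 0.3920^α = 0.57.
Taking logs: α·ln(392/1000) = ln(0.57), so α = -0.5621189 / -0.9364934 ≈ 0.6002.

α ≈ 0.6002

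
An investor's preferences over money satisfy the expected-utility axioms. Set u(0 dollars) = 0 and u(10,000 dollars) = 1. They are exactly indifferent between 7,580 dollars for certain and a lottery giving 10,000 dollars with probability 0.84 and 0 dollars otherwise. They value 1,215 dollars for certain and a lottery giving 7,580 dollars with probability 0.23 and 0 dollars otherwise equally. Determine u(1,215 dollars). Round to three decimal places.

0.193

First, u(7,580 dollars) = 0.84·u(10,000 dollars) + 0.16·u(0 dollars) = 0.84.
Chaining: u(1,215 dollars) = 0.23·0.84 + 0.77·0.00 = 0.1932.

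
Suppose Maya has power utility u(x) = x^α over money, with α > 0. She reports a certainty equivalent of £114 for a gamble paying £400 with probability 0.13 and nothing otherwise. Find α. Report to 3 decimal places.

EU(lottery) = 0.13·400^α + 0.87·0 = 0.13·400^α.
Equating: 114^α = 0.13·400^α, i.e. 0.2850^α = 0.13.
α = ln(0.13) / ln(114/400) = -2.040221/-1.255266 ≈ 1.625.

α ≈ 1.625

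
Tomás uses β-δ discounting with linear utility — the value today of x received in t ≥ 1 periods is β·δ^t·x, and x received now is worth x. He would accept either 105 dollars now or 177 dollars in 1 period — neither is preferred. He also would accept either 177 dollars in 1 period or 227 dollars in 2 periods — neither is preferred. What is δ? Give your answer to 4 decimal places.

Both payoffs in the second observation are in the future, so β drops out: δ^1·177 = δ^2·227 ⇒ δ = 177/227 = 0.77974.

δ ≈ 0.7797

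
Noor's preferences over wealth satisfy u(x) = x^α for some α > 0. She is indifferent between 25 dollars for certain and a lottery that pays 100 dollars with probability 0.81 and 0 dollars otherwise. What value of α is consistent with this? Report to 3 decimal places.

The lottery's expected utility is 0.81·u(100) + 0.19·u(0) = 0.81·100^α (since u(0) = 0 for α > 0).
Equating: 25^α = 0.81·100^α, i.e. 0.2500^α = 0.81.
Taking logs: α·ln(25/100) = ln(0.81), so α = -0.210721 / -1.386294 ≈ 0.152.

α ≈ 0.152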